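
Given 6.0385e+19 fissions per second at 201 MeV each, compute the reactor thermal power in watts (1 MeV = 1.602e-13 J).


P = fission_rate * E_MeV * 1.602e-13
P = 6.0385e+19 * 201 * 1.602e-13
P = 1.9444e+09 W

1.9444e+09


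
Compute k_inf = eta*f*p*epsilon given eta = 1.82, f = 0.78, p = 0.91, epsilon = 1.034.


k_inf = eta * f * p * epsilon
k_inf = 1.82 * 0.78 * 0.91 * 1.034
k_inf = 1.3358

1.3358


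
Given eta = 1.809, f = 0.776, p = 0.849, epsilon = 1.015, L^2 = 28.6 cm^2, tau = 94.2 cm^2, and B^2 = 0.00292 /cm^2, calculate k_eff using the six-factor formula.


k_inf = eta*f*p*eps = 1.809*0.776*0.849*1.015 = 1.209690
P_TNL = 1/(1 + L^2*B^2) = 1/(1 + 28.6*0.00292) = 0.9229247
P_FNL = exp(-B^2*tau) = exp(-0.00292*94.2) = 0.7595235
k_eff = k_inf * P_TNL * P_FNL = 1.209690 * 0.9229247 * 0.7595235
k_eff = 0.84797

0.84797


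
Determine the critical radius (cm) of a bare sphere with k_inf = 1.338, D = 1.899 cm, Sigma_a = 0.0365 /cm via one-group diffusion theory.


L^2 = D / Sigma_a = 1.899 / 0.0365 = 52.02740 cm^2
B_m^2 = (k_inf - 1) / L^2 = (1.338 - 1) / 52.02740 = 0.006496577 /cm^2
For a bare sphere: B_g = pi/R, so R_c = pi / sqrt(B_m^2)
R_c = pi / sqrt(0.006496577) = 38.977 cm

38.977


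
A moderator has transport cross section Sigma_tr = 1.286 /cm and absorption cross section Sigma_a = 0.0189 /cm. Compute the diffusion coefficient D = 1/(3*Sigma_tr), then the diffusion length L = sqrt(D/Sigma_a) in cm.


D = 1 / (3 * Sigma_tr) = 1 / (3 * 1.286) = 0.2592017 cm
L = sqrt(D / Sigma_a)
L = sqrt(0.2592017 / 0.0189)
L = 3.7033 cm

3.7033


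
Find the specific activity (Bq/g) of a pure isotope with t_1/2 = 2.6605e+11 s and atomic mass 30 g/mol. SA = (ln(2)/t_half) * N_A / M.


lambda = ln(2) / t_half = ln(2) / 2.6605e+11 = 2.605327e-12 /s
SA = lambda * N_A / M
SA = 2.605327e-12 * 6.022e23 / 30
SA = 5.2298e+10 Bq/g

5.2298e+10


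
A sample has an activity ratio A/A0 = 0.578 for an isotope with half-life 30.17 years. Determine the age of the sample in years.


lambda = ln(2) / t_half = ln(2) / 30.17 = 0.02297472 /yr
t = -ln(A/A0) / lambda
t = -ln(0.578) / 0.02297472
t = 23.860 yr

23.860


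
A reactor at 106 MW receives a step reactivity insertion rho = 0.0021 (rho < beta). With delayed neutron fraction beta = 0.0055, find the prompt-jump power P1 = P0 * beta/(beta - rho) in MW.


P1/P0 = beta / (beta - rho)
P1/P0 = 0.0055 / (0.0055 - 0.0021) = 1.617647
P1 = 106 * 1.617647 = 171.47 MW

171.47


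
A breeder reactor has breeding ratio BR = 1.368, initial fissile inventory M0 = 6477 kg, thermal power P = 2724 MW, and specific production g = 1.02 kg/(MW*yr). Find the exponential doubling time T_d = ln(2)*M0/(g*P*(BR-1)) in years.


Breeding gain G = BR - 1 = 1.368 - 1 = 0.368
Fissile production rate = g * P * G = 1.02 * 2724 * 0.368 = 1022.48064 kg/yr
T_d = ln(2) * M0 / (g * P * G)
T_d = ln(2) * 6477 / 1022.48064 = 4.3908 yr

4.3908


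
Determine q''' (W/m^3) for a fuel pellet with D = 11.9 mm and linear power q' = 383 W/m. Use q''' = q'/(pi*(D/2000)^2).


r = D / 2 / 1000 = 11.9 / 2 / 1000 = 0.00595 m
q''' = q' / (pi * r^2)
q''' = 383 / (pi * 0.00595^2)
q''' = 3.4436e+06 W/m^3

3.4436e+06


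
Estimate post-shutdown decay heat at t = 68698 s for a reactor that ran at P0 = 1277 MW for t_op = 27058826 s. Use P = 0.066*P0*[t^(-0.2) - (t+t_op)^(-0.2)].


P/P0 = 0.066 * [t^(-0.2) - (t + t_op)^(-0.2)]
P/P0 = 0.066 * [68698^(-0.2) - (68698 + 27058826)^(-0.2)]
P/P0 = 0.066 * [0.1077981 - 0.03260753] = 0.004962578
P = 1277 * 0.004962578 = 6.3372 MW

6.3372


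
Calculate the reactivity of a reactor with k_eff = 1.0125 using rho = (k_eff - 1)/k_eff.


rho = (k_eff - 1) / k_eff
rho = (1.0125 - 1) / 1.0125
rho = 0.012346

0.012346


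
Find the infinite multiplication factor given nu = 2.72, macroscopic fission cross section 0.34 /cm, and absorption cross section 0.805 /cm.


k_inf = nu * Sigma_f / Sigma_a
k_inf = 2.72 * 0.34 / 0.805
k_inf = 1.1488

1.1488


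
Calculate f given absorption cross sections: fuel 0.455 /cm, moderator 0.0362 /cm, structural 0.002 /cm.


f = Sigma_a_fuel / (Sigma_a_fuel + Sigma_a_mod + Sigma_a_other)
f = 0.455 / (0.455 + 0.0362 + 0.002)
f = 0.92255

0.92255


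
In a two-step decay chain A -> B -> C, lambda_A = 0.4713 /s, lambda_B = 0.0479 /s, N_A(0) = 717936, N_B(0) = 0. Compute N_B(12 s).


N_B(t) = lambda_A * N_A0 / (lambda_B - lambda_A) * [exp(-lambda_A*t) - exp(-lambda_B*t)]
exp(-0.4713*12) = 0.003497874; exp(-0.0479*12) = 0.5628174
N_B = 0.4713 * 717936 / (0.0479 - 0.4713) * (0.003497874 - 0.5628174)
N_B = 446984

446984


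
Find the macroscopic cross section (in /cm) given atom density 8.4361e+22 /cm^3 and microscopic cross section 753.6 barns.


Sigma = N * sigma_barns * 1e-24
Sigma = 8.4361e+22 * 753.6 * 1e-24
Sigma = 63.574 /cm

63.574


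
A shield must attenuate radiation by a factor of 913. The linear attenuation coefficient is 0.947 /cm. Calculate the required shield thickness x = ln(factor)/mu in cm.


x = ln(factor) / mu
x = ln(913) / 0.947
x = 7.1982 cm

7.1982


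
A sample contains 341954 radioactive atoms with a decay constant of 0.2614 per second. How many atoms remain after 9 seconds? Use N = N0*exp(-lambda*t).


N = N0 * exp(-lambda * t)
N = 341954 * exp(-0.2614 * 9)
N = 32527

32527


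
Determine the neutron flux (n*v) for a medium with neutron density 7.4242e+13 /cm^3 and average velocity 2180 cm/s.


phi = n * v
phi = 7.4242e+13 * 2180
phi = 1.6185e+17 /cm^2/s

1.6185e+17


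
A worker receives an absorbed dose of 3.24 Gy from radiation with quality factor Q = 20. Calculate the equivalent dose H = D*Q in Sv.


H = D * Q
H = 3.24 * 20
H = 64.800 Sv

64.800


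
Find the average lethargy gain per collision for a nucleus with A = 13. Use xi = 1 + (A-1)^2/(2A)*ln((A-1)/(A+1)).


xi = 1 + (A-1)^2/(2A) * ln((A-1)/(A+1))
xi = 1 + (13-1)^2/(2*13) * ln((13-1)/(13 +1))
xi = 0.14624

0.14624


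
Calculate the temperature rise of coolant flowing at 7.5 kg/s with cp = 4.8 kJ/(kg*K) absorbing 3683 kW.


dT = Q / (m_dot * cp)
dT = 3683 / (7.5 * 4.8)
dT = 102.31 C

102.31


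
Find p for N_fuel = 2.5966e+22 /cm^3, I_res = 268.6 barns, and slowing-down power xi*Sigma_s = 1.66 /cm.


p = exp(-N * I * 1e-24 / (xi*Sigma_s))
p = exp(-2.5966e+22 * 268.6 * 1e-24 / 1.66)
p = 0.014973

0.014973


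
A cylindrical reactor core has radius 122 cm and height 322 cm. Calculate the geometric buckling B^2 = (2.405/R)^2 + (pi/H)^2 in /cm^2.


B^2 = (2.405/R)^2 + (pi/H)^2
B^2 = (2.405/122)^2 + (pi/322)^2
B^2 = 4.8380e-04 /cm^2

4.8380e-04


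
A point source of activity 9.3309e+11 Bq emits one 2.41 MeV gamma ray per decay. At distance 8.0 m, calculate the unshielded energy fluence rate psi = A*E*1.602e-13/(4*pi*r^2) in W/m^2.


psi = A * E * 1.602e-13 / (4*pi*r^2)
psi = 9.3309e+11 * 2.41 * 1.602e-13 / (4*pi*8.0^2)
psi = 4.4793e-04 W/m^2

4.4793e-04


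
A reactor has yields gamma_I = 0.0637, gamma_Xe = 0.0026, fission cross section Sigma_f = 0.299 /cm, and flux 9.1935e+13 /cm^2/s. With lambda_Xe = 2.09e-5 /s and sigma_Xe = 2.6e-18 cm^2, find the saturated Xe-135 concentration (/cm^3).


Xe_eq = (gamma_I + gamma_Xe) * Sigma_f * phi / (lambda_Xe + sigma_Xe * phi)
Numerator = (0.0637 + 0.0026) * 0.299 * 9.1935e+13 = 1.822492e+12
Denominator = 2.09e-5 + 2.6e-18 * 9.1935e+13 = 2.599310e-04
Xe_eq = 1.822492e+12 / 2.599310e-04 = 7.0114e+15 /cm^3

7.0114e+15


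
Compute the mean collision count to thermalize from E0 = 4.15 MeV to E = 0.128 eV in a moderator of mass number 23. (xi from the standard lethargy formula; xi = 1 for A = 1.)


xi = 1 + (A-1)^2/(2A)*ln((A-1)/(A+1)) = 0.08448899 (for A = 23)
n = ln(E0/E) / xi
n = ln(4.15e6 / 0.128) / 0.08448899
n = ln(3.242188e+07) / 0.08448899 = 204.69

204.69


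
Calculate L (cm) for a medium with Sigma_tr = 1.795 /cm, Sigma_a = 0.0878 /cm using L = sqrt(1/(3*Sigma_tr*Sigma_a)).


D = 1 / (3 * Sigma_tr) = 1 / (3 * 1.795) = 0.1857010 cm
L = sqrt(D / Sigma_a)
L = sqrt(0.1857010 / 0.0878)
L = 1.4543 cm

1.4543


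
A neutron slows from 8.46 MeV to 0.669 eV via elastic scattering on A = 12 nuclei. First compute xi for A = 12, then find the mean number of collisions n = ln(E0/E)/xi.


xi = 1 + (A-1)^2/(2A)*ln((A-1)/(A+1)) = 0.1577690 (for A = 12)
n = ln(E0/E) / xi
n = ln(8.46e6 / 0.669) / 0.1577690
n = ln(1.264574e+07) / 0.1577690 = 103.65

103.65


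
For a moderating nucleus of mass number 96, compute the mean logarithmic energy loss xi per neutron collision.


xi = 1 + (A-1)^2/(2A) * ln((A-1)/(A+1))
xi = 1 + (96-1)^2/(2*96) * ln((96-1)/(96 +1))
xi = 0.020689

0.020689


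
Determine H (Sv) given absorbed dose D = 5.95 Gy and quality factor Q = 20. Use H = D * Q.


H = D * Q
H = 5.95 * 20
H = 119.00 Sv

119.00


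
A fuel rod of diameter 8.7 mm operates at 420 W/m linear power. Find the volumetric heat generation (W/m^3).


r = D / 2 / 1000 = 8.7 / 2 / 1000 = 0.00435 m
q''' = q' / (pi * r^2)
q''' = 420 / (pi * 0.00435^2)
q''' = 7.0651e+06 W/m^3

7.0651e+06


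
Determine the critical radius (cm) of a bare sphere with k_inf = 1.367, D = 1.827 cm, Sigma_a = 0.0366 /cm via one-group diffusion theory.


L^2 = D / Sigma_a = 1.827 / 0.0366 = 49.91803 cm^2
B_m^2 = (k_inf - 1) / L^2 = (1.367 - 1) / 49.91803 = 0.007352053 /cm^2
For a bare sphere: B_g = pi/R, so R_c = pi / sqrt(B_m^2)
R_c = pi / sqrt(0.007352053) = 36.639 cm

36.639


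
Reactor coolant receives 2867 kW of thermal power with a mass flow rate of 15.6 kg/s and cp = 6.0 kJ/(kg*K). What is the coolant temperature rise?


dT = Q / (m_dot * cp)
dT = 2867 / (15.6 * 6.0)
dT = 30.630 C

30.630


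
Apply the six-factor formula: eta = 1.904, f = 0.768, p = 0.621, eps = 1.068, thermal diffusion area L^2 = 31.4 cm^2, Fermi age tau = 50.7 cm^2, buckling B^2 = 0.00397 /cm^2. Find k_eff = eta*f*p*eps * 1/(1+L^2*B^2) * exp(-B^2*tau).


k_inf = eta*f*p*eps = 1.904*0.768*0.621*1.068 = 0.9698197
P_TNL = 1/(1 + L^2*B^2) = 1/(1 + 31.4*0.00397) = 0.8891592
P_FNL = exp(-B^2*tau) = exp(-0.00397*50.7) = 0.8176843
k_eff = k_inf * P_TNL * P_FNL = 0.9698197 * 0.8891592 * 0.8176843
k_eff = 0.70511

0.70511


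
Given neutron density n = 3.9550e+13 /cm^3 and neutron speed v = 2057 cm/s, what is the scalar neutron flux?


phi = n * v
phi = 3.9550e+13 * 2057
phi = 8.1354e+16 /cm^2/s

8.1354e+16


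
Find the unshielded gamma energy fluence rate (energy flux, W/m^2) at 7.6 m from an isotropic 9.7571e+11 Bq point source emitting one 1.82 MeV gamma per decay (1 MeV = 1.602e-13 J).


psi = A * E * 1.602e-13 / (4*pi*r^2)
psi = 9.7571e+11 * 1.82 * 1.602e-13 / (4*pi*7.6^2)
psi = 3.9194e-04 W/m^2

3.9194e-04


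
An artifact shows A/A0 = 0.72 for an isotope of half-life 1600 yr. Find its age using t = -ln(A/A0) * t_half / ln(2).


lambda = ln(2) / t_half = ln(2) / 1600 = 4.332170e-04 /yr
t = -ln(A/A0) / lambda
t = -ln(0.72) / 4.332170e-04
t = 758.29 yr

758.29


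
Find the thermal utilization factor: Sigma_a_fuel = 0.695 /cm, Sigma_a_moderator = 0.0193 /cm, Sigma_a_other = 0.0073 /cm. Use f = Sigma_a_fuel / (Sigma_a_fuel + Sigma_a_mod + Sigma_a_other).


f = Sigma_a_fuel / (Sigma_a_fuel + Sigma_a_mod + Sigma_a_other)
f = 0.695 / (0.695 + 0.0193 + 0.0073)
f = 0.96314

0.96314


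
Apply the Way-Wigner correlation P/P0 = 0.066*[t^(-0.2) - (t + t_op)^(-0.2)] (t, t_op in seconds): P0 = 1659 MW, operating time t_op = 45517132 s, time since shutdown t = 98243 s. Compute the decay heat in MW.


P/P0 = 0.066 * [t^(-0.2) - (t + t_op)^(-0.2)]
P/P0 = 0.066 * [98243^(-0.2) - (98243 + 45517132)^(-0.2)]
P/P0 = 0.066 * [0.1003552 - 0.02938852] = 0.004683801
P = 1659 * 0.004683801 = 7.7704 MW

7.7704


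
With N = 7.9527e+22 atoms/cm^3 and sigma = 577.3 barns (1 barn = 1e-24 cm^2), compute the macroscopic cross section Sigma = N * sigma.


Sigma = N * sigma_barns * 1e-24
Sigma = 7.9527e+22 * 577.3 * 1e-24
Sigma = 45.911 /cm

45.911


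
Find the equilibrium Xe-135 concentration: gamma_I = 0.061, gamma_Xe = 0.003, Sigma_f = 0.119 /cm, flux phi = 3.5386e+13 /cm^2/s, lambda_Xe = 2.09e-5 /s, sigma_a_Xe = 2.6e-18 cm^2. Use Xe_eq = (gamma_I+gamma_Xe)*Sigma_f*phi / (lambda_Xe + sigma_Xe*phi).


Xe_eq = (gamma_I + gamma_Xe) * Sigma_f * phi / (lambda_Xe + sigma_Xe * phi)
Numerator = (0.061 + 0.003) * 0.119 * 3.5386e+13 = 2.694998e+11
Denominator = 2.09e-5 + 2.6e-18 * 3.5386e+13 = 1.129036e-04
Xe_eq = 2.694998e+11 / 1.129036e-04 = 2.3870e+15 /cm^3

2.3870e+15


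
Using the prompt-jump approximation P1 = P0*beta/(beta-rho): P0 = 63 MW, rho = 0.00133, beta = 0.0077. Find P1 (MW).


P1/P0 = beta / (beta - rho)
P1/P0 = 0.0077 / (0.0077 - 0.00133) = 1.208791
P1 = 63 * 1.208791 = 76.154 MW

76.154


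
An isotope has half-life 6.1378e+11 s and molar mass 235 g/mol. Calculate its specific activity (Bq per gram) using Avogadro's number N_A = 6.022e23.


lambda = ln(2) / t_half = ln(2) / 6.1378e+11 = 1.129309e-12 /s
SA = lambda * N_A / M
SA = 1.129309e-12 * 6.022e23 / 235
SA = 2.8939e+09 Bq/g

2.8939e+09


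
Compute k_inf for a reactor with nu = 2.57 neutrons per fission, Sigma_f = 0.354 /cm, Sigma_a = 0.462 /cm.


k_inf = nu * Sigma_f / Sigma_a
k_inf = 2.57 * 0.354 / 0.462
k_inf = 1.9692

1.9692


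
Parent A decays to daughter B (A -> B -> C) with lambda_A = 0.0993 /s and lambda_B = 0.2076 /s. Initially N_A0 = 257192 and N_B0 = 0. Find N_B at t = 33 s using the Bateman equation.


N_B(t) = lambda_A * N_A0 / (lambda_B - lambda_A) * [exp(-lambda_A*t) - exp(-lambda_B*t)]
exp(-0.0993*33) = 0.03774509; exp(-0.2076*33) = 0.001058608
N_B = 0.0993 * 257192 / (0.2076 - 0.0993) * (0.03774509 - 0.001058608)
N_B = 8651.4

8651.4


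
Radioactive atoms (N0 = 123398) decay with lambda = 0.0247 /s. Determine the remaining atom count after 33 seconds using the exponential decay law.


N = N0 * exp(-lambda * t)
N = 123398 * exp(-0.0247 * 33)
N = 54615

54615


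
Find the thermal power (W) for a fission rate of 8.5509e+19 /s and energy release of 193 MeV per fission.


P = fission_rate * E_MeV * 1.602e-13
P = 8.5509e+19 * 193 * 1.602e-13
P = 2.6438e+09 W

2.6438e+09


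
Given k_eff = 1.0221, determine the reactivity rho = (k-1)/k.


rho = (k_eff - 1) / k_eff
rho = (1.0221 - 1) / 1.0221
rho = 0.021622

0.021622


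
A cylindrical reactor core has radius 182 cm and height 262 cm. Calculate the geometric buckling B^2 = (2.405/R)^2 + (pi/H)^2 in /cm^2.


B^2 = (2.405/R)^2 + (pi/H)^2
B^2 = (2.405/182)^2 + (pi/262)^2
B^2 = 3.1840e-04 /cm^2

3.1840e-04


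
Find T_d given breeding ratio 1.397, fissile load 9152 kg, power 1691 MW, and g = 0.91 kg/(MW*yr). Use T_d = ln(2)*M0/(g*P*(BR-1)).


Breeding gain G = BR - 1 = 1.397 - 1 = 0.397
Fissile production rate = g * P * G = 0.91 * 1691 * 0.397 = 610.90757 kg/yr
T_d = ln(2) * M0 / (g * P * G)
T_d = ln(2) * 9152 / 610.90757 = 10.384 yr

10.384


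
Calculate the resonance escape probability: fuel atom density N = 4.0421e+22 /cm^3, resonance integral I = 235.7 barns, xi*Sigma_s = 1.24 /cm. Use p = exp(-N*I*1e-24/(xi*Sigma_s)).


p = exp(-N * I * 1e-24 / (xi*Sigma_s))
p = exp(-4.0421e+22 * 235.7 * 1e-24 / 1.24)
p = 4.6048e-04

4.6048e-04


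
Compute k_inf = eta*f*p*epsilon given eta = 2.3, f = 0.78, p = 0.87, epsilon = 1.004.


k_inf = eta * f * p * epsilon
k_inf = 2.3 * 0.78 * 0.87 * 1.004
k_inf = 1.5670

1.5670


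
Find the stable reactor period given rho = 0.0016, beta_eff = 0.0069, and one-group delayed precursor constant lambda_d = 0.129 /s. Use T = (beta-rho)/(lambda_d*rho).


T = (beta - rho) / (lambda_d * rho)
T = (0.0069 - 0.0016) / (0.129 * 0.0016)
T = 25.678 s

25.678


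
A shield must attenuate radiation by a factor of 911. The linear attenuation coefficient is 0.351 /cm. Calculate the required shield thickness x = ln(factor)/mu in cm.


x = ln(factor) / mu
x = ln(911) / 0.351
x = 19.415 cm

19.415


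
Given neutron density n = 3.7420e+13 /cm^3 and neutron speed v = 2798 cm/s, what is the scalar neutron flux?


phi = n * v
phi = 3.7420e+13 * 2798
phi = 1.0470e+17 /cm^2/s

1.0470e+17


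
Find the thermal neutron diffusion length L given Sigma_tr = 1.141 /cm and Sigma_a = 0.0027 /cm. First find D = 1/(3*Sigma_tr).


D = 1 / (3 * Sigma_tr) = 1 / (3 * 1.141) = 0.2921414 cm
L = sqrt(D / Sigma_a)
L = sqrt(0.2921414 / 0.0027)
L = 10.402 cm

10.402


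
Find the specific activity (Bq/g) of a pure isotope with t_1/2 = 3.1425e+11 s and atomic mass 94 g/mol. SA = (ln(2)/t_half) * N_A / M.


lambda = ln(2) / t_half = ln(2) / 3.1425e+11 = 2.205719e-12 /s
SA = lambda * N_A / M
SA = 2.205719e-12 * 6.022e23 / 94
SA = 1.4131e+10 Bq/g

1.4131e+10


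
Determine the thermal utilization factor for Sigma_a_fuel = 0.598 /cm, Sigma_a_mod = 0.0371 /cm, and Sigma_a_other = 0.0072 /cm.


f = Sigma_a_fuel / (Sigma_a_fuel + Sigma_a_mod + Sigma_a_other)
f = 0.598 / (0.598 + 0.0371 + 0.0072)
f = 0.93103

0.93103


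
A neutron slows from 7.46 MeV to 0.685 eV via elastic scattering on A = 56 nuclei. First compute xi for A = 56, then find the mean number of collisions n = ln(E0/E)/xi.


xi = 1 + (A-1)^2/(2A)*ln((A-1)/(A+1)) = 0.03529286 (for A = 56)
n = ln(E0/E) / xi
n = ln(7.46e6 / 0.685) / 0.03529286
n = ln(1.089051e+07) / 0.03529286 = 459.11

459.11


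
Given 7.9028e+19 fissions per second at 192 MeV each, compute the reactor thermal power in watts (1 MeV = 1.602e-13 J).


P = fission_rate * E_MeV * 1.602e-13
P = 7.9028e+19 * 192 * 1.602e-13
P = 2.4308e+09 W

2.4308e+09


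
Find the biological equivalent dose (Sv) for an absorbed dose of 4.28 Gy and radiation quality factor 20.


H = D * Q
H = 4.28 * 20
H = 85.600 Sv

85.600


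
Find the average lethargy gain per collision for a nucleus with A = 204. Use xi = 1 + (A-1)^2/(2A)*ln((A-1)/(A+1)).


xi = 1 + (A-1)^2/(2A) * ln((A-1)/(A+1))
xi = 1 + (204-1)^2/(2*204) * ln((204-1)/(204 +1))
xi = 0.0097720

0.0097720


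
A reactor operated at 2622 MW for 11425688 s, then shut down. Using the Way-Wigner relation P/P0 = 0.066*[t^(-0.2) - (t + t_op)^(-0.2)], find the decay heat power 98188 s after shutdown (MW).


P/P0 = 0.066 * [t^(-0.2) - (t + t_op)^(-0.2)]
P/P0 = 0.066 * [98188^(-0.2) - (98188 + 11425688)^(-0.2)]
P/P0 = 0.066 * [0.1003664 - 0.03869727] = 0.004070163
P = 2622 * 0.004070163 = 10.672 MW

10.672


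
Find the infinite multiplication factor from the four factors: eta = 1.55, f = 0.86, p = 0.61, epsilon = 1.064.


k_inf = eta * f * p * epsilon
k_inf = 1.55 * 0.86 * 0.61 * 1.064
k_inf = 0.86517

0.86517


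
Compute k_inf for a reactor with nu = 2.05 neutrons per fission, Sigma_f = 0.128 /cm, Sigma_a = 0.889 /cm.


k_inf = nu * Sigma_f / Sigma_a
k_inf = 2.05 * 0.128 / 0.889
k_inf = 0.29516

0.29516


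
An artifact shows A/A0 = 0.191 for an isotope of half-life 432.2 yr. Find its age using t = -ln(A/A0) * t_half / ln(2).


lambda = ln(2) / t_half = ln(2) / 432.2 = 0.001603765 /yr
t = -ln(A/A0) / lambda
t = -ln(0.191) / 0.001603765
t = 1032.2 yr

1032.2


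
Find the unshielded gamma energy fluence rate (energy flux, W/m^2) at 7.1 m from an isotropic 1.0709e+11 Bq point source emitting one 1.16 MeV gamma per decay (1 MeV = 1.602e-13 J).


psi = A * E * 1.602e-13 / (4*pi*r^2)
psi = 1.0709e+11 * 1.16 * 1.602e-13 / (4*pi*7.1^2)
psi = 3.1415e-05 W/m^2

3.1415e-05


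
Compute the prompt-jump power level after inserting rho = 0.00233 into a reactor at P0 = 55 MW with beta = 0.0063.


P1/P0 = beta / (beta - rho)
P1/P0 = 0.0063 / (0.0063 - 0.00233) = 1.586902
P1 = 55 * 1.586902 = 87.280 MW

87.280


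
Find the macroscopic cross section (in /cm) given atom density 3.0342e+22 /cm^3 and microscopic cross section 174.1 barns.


Sigma = N * sigma_barns * 1e-24
Sigma = 3.0342e+22 * 174.1 * 1e-24
Sigma = 5.2825 /cm

5.2825


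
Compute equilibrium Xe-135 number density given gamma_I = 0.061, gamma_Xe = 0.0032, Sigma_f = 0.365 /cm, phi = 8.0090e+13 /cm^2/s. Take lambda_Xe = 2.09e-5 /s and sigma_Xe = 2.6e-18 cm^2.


Xe_eq = (gamma_I + gamma_Xe) * Sigma_f * phi / (lambda_Xe + sigma_Xe * phi)
Numerator = (0.061 + 0.0032) * 0.365 * 8.0090e+13 = 1.876749e+12
Denominator = 2.09e-5 + 2.6e-18 * 8.0090e+13 = 2.291340e-04
Xe_eq = 1.876749e+12 / 2.291340e-04 = 8.1906e+15 /cm^3

8.1906e+15


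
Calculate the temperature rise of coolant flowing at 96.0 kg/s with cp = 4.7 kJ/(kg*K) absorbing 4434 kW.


dT = Q / (m_dot * cp)
dT = 4434 / (96.0 * 4.7)
dT = 9.8271 C

9.8271


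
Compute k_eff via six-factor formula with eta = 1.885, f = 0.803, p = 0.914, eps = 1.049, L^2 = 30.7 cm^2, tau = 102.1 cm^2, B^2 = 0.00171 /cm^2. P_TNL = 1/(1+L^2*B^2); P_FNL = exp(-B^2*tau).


k_inf = eta*f*p*eps = 1.885*0.803*0.914*1.049 = 1.451271
P_TNL = 1/(1 + L^2*B^2) = 1/(1 + 30.7*0.00171) = 0.9501215
P_FNL = exp(-B^2*tau) = exp(-0.00171*102.1) = 0.8398004
k_eff = k_inf * P_TNL * P_FNL = 1.451271 * 0.9501215 * 0.8398004
k_eff = 1.1580

1.1580


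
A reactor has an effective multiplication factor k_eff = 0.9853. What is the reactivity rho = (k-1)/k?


rho = (k_eff - 1) / k_eff
rho = (0.9853 - 1) / 0.9853
rho = -0.014919

-0.014919


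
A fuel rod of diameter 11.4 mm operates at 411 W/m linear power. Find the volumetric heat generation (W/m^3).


r = D / 2 / 1000 = 11.4 / 2 / 1000 = 0.0057 m
q''' = q' / (pi * r^2)
q''' = 411 / (pi * 0.0057^2)
q''' = 4.0266e+06 W/m^3

4.0266e+06


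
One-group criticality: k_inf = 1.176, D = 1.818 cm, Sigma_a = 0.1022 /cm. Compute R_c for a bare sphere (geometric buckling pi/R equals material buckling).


L^2 = D / Sigma_a = 1.818 / 0.1022 = 17.78865 cm^2
B_m^2 = (k_inf - 1) / L^2 = (1.176 - 1) / 17.78865 = 0.009893949 /cm^2
For a bare sphere: B_g = pi/R, so R_c = pi / sqrt(B_m^2)
R_c = pi / sqrt(0.009893949) = 31.584 cm

31.584


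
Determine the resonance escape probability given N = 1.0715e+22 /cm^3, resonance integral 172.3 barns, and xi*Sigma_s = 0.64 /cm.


p = exp(-N * I * 1e-24 / (xi*Sigma_s))
p = exp(-1.0715e+22 * 172.3 * 1e-24 / 0.64)
p = 0.055873

0.055873


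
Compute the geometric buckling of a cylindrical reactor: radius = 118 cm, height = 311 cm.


B^2 = (2.405/R)^2 + (pi/H)^2
B^2 = (2.405/118)^2 + (pi/311)^2
B^2 = 5.1744e-04 /cm^2

5.1744e-04


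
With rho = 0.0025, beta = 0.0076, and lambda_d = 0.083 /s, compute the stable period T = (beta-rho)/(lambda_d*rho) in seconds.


T = (beta - rho) / (lambda_d * rho)
T = (0.0076 - 0.0025) / (0.083 * 0.0025)
T = 24.578 s

24.578


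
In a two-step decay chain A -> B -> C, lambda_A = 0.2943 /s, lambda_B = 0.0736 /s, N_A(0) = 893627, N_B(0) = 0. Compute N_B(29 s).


N_B(t) = lambda_A * N_A0 / (lambda_B - lambda_A) * [exp(-lambda_A*t) - exp(-lambda_B*t)]
exp(-0.2943*29) = 1.965291e-04; exp(-0.0736*29) = 0.1183156
N_B = 0.2943 * 893627 / (0.0736 - 0.2943) * (1.965291e-04 - 0.1183156)
N_B = 140755

140755


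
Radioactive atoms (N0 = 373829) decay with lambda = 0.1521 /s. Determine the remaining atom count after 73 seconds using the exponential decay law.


N = N0 * exp(-lambda * t)
N = 373829 * exp(-0.1521 * 73)
N = 5.6308

5.6308


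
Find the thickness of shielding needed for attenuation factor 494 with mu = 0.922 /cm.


x = ln(factor) / mu
x = ln(494) / 0.922
x = 6.7273 cm

6.7273


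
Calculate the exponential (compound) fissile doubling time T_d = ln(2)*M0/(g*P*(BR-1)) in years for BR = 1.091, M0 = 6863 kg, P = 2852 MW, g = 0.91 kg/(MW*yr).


Breeding gain G = BR - 1 = 1.091 - 1 = 0.091
Fissile production rate = g * P * G = 0.91 * 2852 * 0.091 = 236.17412 kg/yr
T_d = ln(2) * M0 / (g * P * G)
T_d = ln(2) * 6863 / 236.17412 = 20.142 yr

20.142


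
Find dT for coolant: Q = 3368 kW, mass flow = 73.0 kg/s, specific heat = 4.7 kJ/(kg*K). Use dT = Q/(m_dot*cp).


dT = Q / (m_dot * cp)
dT = 3368 / (73.0 * 4.7)
dT = 9.8164 C

9.8164


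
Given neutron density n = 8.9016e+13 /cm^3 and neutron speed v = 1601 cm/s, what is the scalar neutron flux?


phi = n * v
phi = 8.9016e+13 * 1601
phi = 1.4251e+17 /cm^2/s

1.4251e+17


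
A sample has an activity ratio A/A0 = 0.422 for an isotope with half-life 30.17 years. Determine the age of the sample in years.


lambda = ln(2) / t_half = ln(2) / 30.17 = 0.02297472 /yr
t = -ln(A/A0) / lambda
t = -ln(0.422) / 0.02297472
t = 37.552 yr

37.552


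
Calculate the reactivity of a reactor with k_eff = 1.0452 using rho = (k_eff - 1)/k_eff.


rho = (k_eff - 1) / k_eff
rho = (1.0452 - 1) / 1.0452
rho = 0.043245

0.043245


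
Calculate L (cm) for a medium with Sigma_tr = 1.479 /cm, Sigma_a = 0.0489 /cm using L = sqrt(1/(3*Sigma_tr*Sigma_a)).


D = 1 / (3 * Sigma_tr) = 1 / (3 * 1.479) = 0.2253775 cm
L = sqrt(D / Sigma_a)
L = sqrt(0.2253775 / 0.0489)
L = 2.1468 cm

2.1468


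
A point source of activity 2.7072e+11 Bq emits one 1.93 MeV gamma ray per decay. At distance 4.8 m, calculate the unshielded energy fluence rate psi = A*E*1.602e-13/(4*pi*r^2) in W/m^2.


psi = A * E * 1.602e-13 / (4*pi*r^2)
psi = 2.7072e+11 * 1.93 * 1.602e-13 / (4*pi*4.8^2)
psi = 2.8910e-04 W/m^2

2.8910e-04


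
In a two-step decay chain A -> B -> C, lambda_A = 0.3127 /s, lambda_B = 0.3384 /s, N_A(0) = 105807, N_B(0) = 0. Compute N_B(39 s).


N_B(t) = lambda_A * N_A0 / (lambda_B - lambda_A) * [exp(-lambda_A*t) - exp(-lambda_B*t)]
exp(-0.3127*39) = 5.054154e-06; exp(-0.3384*39) = 1.855048e-06
N_B = 0.3127 * 105807 / (0.3384 - 0.3127) * (5.054154e-06 - 1.855048e-06)
N_B = 4.1185

4.1185


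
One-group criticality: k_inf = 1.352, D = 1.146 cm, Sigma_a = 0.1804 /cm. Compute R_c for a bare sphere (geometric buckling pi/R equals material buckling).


L^2 = D / Sigma_a = 1.146 / 0.1804 = 6.352550 cm^2
B_m^2 = (k_inf - 1) / L^2 = (1.352 - 1) / 6.352550 = 0.05541082 /cm^2
For a bare sphere: B_g = pi/R, so R_c = pi / sqrt(B_m^2)
R_c = pi / sqrt(0.05541082) = 13.346 cm

13.346


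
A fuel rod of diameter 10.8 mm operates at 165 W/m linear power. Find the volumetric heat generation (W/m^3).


r = D / 2 / 1000 = 10.8 / 2 / 1000 = 0.0054 m
q''' = q' / (pi * r^2)
q''' = 165 / (pi * 0.0054^2)
q''' = 1.8011e+06 W/m^3

1.8011e+06


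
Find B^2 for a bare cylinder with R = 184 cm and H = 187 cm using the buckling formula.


B^2 = (2.405/R)^2 + (pi/H)^2
B^2 = (2.405/184)^2 + (pi/187)^2
B^2 = 4.5308e-04 /cm^2

4.5308e-04


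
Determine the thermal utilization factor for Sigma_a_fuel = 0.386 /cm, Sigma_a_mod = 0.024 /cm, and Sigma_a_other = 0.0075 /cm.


f = Sigma_a_fuel / (Sigma_a_fuel + Sigma_a_mod + Sigma_a_other)
f = 0.386 / (0.386 + 0.024 + 0.0075)
f = 0.92455

0.92455


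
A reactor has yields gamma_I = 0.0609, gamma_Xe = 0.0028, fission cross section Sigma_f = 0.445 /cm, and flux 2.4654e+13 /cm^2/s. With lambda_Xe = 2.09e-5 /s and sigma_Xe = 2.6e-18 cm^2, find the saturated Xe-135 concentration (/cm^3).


Xe_eq = (gamma_I + gamma_Xe) * Sigma_f * phi / (lambda_Xe + sigma_Xe * phi)
Numerator = (0.0609 + 0.0028) * 0.445 * 2.4654e+13 = 6.988546e+11
Denominator = 2.09e-5 + 2.6e-18 * 2.4654e+13 = 8.500040e-05
Xe_eq = 6.988546e+11 / 8.500040e-05 = 8.2218e+15 /cm^3

8.2218e+15


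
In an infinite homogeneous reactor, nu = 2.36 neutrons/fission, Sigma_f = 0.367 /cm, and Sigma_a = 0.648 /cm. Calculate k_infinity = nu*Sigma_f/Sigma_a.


k_inf = nu * Sigma_f / Sigma_a
k_inf = 2.36 * 0.367 / 0.648
k_inf = 1.3366

1.3366


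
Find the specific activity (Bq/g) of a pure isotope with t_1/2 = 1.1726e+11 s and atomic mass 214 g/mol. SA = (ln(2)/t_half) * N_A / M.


lambda = ln(2) / t_half = ln(2) / 1.1726e+11 = 5.911199e-12 /s
SA = lambda * N_A / M
SA = 5.911199e-12 * 6.022e23 / 214
SA = 1.6634e+10 Bq/g

1.6634e+10


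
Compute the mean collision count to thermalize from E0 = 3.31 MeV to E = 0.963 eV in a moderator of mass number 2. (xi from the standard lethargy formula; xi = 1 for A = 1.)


xi = 1 + (A-1)^2/(2A)*ln((A-1)/(A+1)) = 0.7253469 (for A = 2)
n = ln(E0/E) / xi
n = ln(3.31e6 / 0.963) / 0.7253469
n = ln(3.437175e+06) / 0.7253469 = 20.749

20.749


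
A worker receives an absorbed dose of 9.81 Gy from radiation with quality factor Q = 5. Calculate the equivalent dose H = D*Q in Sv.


H = D * Q
H = 9.81 * 5
H = 49.050 Sv

49.050


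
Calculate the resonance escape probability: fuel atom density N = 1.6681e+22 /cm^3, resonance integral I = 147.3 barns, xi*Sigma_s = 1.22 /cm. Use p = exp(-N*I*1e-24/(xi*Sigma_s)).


p = exp(-N * I * 1e-24 / (xi*Sigma_s))
p = exp(-1.6681e+22 * 147.3 * 1e-24 / 1.22)
p = 0.13345

0.13345


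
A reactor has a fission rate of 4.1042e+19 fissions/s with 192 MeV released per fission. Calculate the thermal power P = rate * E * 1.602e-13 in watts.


P = fission_rate * E_MeV * 1.602e-13
P = 4.1042e+19 * 192 * 1.602e-13
P = 1.2624e+09 W

1.2624e+09


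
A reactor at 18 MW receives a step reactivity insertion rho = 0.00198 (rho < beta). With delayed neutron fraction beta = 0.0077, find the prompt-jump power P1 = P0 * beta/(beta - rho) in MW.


P1/P0 = beta / (beta - rho)
P1/P0 = 0.0077 / (0.0077 - 0.00198) = 1.346154
P1 = 18 * 1.346154 = 24.231 MW

24.231


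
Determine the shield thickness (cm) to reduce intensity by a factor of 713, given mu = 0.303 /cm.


x = ln(factor) / mu
x = ln(713) / 0.303
x = 21.681 cm

21.681


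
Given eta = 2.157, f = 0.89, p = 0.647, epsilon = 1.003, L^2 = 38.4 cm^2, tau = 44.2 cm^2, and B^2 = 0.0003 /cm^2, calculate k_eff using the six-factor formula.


k_inf = eta*f*p*eps = 2.157*0.89*0.647*1.003 = 1.245792
P_TNL = 1/(1 + L^2*B^2) = 1/(1 + 38.4*0.0003) = 0.9886112
P_FNL = exp(-B^2*tau) = exp(-0.0003*44.2) = 0.9868275
k_eff = k_inf * P_TNL * P_FNL = 1.245792 * 0.9886112 * 0.9868275
k_eff = 1.2154

1.2154


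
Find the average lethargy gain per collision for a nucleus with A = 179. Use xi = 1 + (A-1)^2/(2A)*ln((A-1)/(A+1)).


xi = 1 + (A-1)^2/(2A) * ln((A-1)/(A+1))
xi = 1 + (179-1)^2/(2*179) * ln((179-1)/(179 +1))
xi = 0.011132

0.011132


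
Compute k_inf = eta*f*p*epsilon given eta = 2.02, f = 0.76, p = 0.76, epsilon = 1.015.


k_inf = eta * f * p * epsilon
k_inf = 2.02 * 0.76 * 0.76 * 1.015
k_inf = 1.1843

1.1843


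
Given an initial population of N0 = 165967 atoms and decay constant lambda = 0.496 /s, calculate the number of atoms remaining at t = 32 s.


N = N0 * exp(-lambda * t)
N = 165967 * exp(-0.496 * 32)
N = 0.021228

0.021228


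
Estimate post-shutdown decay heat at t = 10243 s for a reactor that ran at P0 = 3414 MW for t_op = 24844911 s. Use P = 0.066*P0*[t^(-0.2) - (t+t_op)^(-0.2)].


P/P0 = 0.066 * [t^(-0.2) - (t + t_op)^(-0.2)]
P/P0 = 0.066 * [10243^(-0.2) - (10243 + 24844911)^(-0.2)]
P/P0 = 0.066 * [0.1577301 - 0.03318308] = 0.008220103
P = 3414 * 0.008220103 = 28.063 MW

28.063


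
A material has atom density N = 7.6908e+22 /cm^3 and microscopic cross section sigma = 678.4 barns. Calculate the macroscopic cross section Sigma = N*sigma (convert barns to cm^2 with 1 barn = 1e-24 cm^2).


Sigma = N * sigma_barns * 1e-24
Sigma = 7.6908e+22 * 678.4 * 1e-24
Sigma = 52.174 /cm

52.174


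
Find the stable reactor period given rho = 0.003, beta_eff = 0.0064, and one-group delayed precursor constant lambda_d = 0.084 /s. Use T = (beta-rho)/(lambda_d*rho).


T = (beta - rho) / (lambda_d * rho)
T = (0.0064 - 0.003) / (0.084 * 0.003)
T = 13.492 s

13.492


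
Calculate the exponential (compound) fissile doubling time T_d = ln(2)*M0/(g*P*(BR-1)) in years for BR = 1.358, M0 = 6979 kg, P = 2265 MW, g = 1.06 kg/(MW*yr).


Breeding gain G = BR - 1 = 1.358 - 1 = 0.358
Fissile production rate = g * P * G = 1.06 * 2265 * 0.358 = 859.5222 kg/yr
T_d = ln(2) * M0 / (g * P * G)
T_d = ln(2) * 6979 / 859.5222 = 5.6281 yr

5.6281


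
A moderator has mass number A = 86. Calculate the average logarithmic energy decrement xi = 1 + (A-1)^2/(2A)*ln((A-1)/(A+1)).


xi = 1 + (A-1)^2/(2A) * ln((A-1)/(A+1))
xi = 1 + (86-1)^2/(2*86) * ln((86-1)/(86 +1))
xi = 0.023077

0.023077


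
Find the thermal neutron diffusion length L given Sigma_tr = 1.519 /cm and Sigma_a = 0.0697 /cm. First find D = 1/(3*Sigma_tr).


D = 1 / (3 * Sigma_tr) = 1 / (3 * 1.519) = 0.2194426 cm
L = sqrt(D / Sigma_a)
L = sqrt(0.2194426 / 0.0697)
L = 1.7744 cm

1.7744


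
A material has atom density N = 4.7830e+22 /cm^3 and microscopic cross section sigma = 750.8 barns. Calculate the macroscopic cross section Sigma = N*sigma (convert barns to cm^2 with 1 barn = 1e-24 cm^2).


Sigma = N * sigma_barns * 1e-24
Sigma = 4.7830e+22 * 750.8 * 1e-24
Sigma = 35.911 /cm

35.911


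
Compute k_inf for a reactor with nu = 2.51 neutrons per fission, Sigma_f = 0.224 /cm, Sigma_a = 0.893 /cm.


k_inf = nu * Sigma_f / Sigma_a
k_inf = 2.51 * 0.224 / 0.893
k_inf = 0.62961

0.62961


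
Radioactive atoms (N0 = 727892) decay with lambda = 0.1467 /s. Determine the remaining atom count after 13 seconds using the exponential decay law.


N = N0 * exp(-lambda * t)
N = 727892 * exp(-0.1467 * 13)
N = 108100

108100


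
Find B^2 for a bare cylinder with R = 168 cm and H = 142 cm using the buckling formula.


B^2 = (2.405/R)^2 + (pi/H)^2
B^2 = (2.405/168)^2 + (pi/142)^2
B^2 = 6.9440e-04 /cm^2

6.9440e-04


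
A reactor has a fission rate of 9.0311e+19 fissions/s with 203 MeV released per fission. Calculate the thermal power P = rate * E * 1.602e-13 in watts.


P = fission_rate * E_MeV * 1.602e-13
P = 9.0311e+19 * 203 * 1.602e-13
P = 2.9370e+09 W

2.9370e+09


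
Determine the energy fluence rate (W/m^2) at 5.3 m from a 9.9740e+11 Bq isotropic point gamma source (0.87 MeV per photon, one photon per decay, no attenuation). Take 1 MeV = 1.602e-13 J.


psi = A * E * 1.602e-13 / (4*pi*r^2)
psi = 9.9740e+11 * 0.87 * 1.602e-13 / (4*pi*5.3^2)
psi = 3.9381e-04 W/m^2

3.9381e-04


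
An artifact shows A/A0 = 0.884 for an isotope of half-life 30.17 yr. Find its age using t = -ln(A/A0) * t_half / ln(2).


lambda = ln(2) / t_half = ln(2) / 30.17 = 0.02297472 /yr
t = -ln(A/A0) / lambda
t = -ln(0.884) / 0.02297472
t = 5.3667 yr

5.3667


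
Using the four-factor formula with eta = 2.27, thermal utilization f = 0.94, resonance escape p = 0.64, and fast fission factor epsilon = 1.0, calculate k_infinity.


k_inf = eta * f * p * epsilon
k_inf = 2.27 * 0.94 * 0.64 * 1.0
k_inf = 1.3656

1.3656


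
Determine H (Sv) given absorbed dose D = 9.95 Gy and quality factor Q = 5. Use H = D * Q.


H = D * Q
H = 9.95 * 5
H = 49.750 Sv

49.750


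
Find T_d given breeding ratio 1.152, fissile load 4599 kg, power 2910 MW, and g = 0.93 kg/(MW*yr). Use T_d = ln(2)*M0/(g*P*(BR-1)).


Breeding gain G = BR - 1 = 1.152 - 1 = 0.152
Fissile production rate = g * P * G = 0.93 * 2910 * 0.152 = 411.3576 kg/yr
T_d = ln(2) * M0 / (g * P * G)
T_d = ln(2) * 4599 / 411.3576 = 7.7494 yr

7.7494


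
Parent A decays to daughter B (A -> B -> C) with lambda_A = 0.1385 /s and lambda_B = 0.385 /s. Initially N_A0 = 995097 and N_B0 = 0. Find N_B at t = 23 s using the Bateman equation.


N_B(t) = lambda_A * N_A0 / (lambda_B - lambda_A) * [exp(-lambda_A*t) - exp(-lambda_B*t)]
exp(-0.1385*23) = 0.04135756; exp(-0.385*23) = 1.426666e-04
N_B = 0.1385 * 995097 / (0.385 - 0.1385) * (0.04135756 - 1.426666e-04)
N_B = 23044

23044


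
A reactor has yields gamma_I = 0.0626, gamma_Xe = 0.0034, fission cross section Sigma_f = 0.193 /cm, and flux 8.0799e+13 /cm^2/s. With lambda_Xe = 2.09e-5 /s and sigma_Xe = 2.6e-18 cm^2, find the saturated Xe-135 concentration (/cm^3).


Xe_eq = (gamma_I + gamma_Xe) * Sigma_f * phi / (lambda_Xe + sigma_Xe * phi)
Numerator = (0.0626 + 0.0034) * 0.193 * 8.0799e+13 = 1.029218e+12
Denominator = 2.09e-5 + 2.6e-18 * 8.0799e+13 = 2.309774e-04
Xe_eq = 1.029218e+12 / 2.309774e-04 = 4.4559e+15 /cm^3

4.4559e+15


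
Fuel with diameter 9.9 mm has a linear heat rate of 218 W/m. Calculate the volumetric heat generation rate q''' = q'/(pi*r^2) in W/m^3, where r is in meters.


r = D / 2 / 1000 = 9.9 / 2 / 1000 = 0.00495 m
q''' = q' / (pi * r^2)
q''' = 218 / (pi * 0.00495^2)
q''' = 2.8320e+06 W/m^3

2.8320e+06


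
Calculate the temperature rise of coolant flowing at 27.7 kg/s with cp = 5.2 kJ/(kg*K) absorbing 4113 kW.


dT = Q / (m_dot * cp)
dT = 4113 / (27.7 * 5.2)
dT = 28.555 C

28.555


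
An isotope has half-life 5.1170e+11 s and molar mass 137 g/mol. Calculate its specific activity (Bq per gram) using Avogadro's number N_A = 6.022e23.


lambda = ln(2) / t_half = ln(2) / 5.1170e+11 = 1.354597e-12 /s
SA = lambda * N_A / M
SA = 1.354597e-12 * 6.022e23 / 137
SA = 5.9543e+09 Bq/g

5.9543e+09


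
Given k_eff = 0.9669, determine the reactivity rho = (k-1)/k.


rho = (k_eff - 1) / k_eff
rho = (0.9669 - 1) / 0.9669
rho = -0.034233

-0.034233


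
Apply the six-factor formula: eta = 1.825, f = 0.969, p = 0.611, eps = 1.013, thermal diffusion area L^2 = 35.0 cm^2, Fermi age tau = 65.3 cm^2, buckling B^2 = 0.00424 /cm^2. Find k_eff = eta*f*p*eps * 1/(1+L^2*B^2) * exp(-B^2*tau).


k_inf = eta*f*p*eps = 1.825*0.969*0.611*1.013 = 1.094554
P_TNL = 1/(1 + L^2*B^2) = 1/(1 + 35.0*0.00424) = 0.8707767
P_FNL = exp(-B^2*tau) = exp(-0.00424*65.3) = 0.7581515
k_eff = k_inf * P_TNL * P_FNL = 1.094554 * 0.8707767 * 0.7581515
k_eff = 0.72260

0.72260


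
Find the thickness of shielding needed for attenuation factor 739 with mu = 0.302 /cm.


x = ln(factor) / mu
x = ln(739) / 0.302
x = 21.872 cm

21.872


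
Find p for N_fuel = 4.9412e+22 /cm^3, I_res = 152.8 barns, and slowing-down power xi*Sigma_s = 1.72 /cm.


p = exp(-N * I * 1e-24 / (xi*Sigma_s))
p = exp(-4.9412e+22 * 152.8 * 1e-24 / 1.72)
p = 0.012405

0.012405


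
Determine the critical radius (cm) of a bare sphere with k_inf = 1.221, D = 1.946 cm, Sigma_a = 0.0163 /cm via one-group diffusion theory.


L^2 = D / Sigma_a = 1.946 / 0.0163 = 119.3865 cm^2
B_m^2 = (k_inf - 1) / L^2 = (1.221 - 1) / 119.3865 = 0.001851131 /cm^2
For a bare sphere: B_g = pi/R, so R_c = pi / sqrt(B_m^2)
R_c = pi / sqrt(0.001851131) = 73.018 cm

73.018


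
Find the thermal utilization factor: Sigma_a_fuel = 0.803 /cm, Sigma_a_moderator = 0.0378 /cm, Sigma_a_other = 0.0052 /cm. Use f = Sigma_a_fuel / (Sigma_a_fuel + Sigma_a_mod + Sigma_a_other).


f = Sigma_a_fuel / (Sigma_a_fuel + Sigma_a_mod + Sigma_a_other)
f = 0.803 / (0.803 + 0.0378 + 0.0052)
f = 0.94917

0.94917


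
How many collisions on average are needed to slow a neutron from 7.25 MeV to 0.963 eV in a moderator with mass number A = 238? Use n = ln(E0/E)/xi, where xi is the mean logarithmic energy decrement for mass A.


xi = 1 + (A-1)^2/(2A)*ln((A-1)/(A+1)) = 0.008379872 (for A = 238)
n = ln(E0/E) / xi
n = ln(7.25e6 / 0.963) / 0.008379872
n = ln(7.528557e+06) / 0.008379872 = 1889.6

1889.6


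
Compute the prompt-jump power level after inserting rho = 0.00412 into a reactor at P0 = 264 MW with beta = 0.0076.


P1/P0 = beta / (beta - rho)
P1/P0 = 0.0076 / (0.0076 - 0.00412) = 2.183908
P1 = 264 * 2.183908 = 576.55 MW

576.55


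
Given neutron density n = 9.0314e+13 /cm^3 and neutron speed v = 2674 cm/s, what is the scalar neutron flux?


phi = n * v
phi = 9.0314e+13 * 2674
phi = 2.4150e+17 /cm^2/s

2.4150e+17


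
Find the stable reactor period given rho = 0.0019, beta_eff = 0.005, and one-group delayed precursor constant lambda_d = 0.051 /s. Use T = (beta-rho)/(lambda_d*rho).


T = (beta - rho) / (lambda_d * rho)
T = (0.005 - 0.0019) / (0.051 * 0.0019)
T = 31.992 s

31.992


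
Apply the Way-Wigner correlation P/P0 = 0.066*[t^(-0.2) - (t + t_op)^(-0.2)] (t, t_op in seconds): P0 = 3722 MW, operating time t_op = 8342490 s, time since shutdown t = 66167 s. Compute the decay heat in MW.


P/P0 = 0.066 * [t^(-0.2) - (t + t_op)^(-0.2)]
P/P0 = 0.066 * [66167^(-0.2) - (66167 + 8342490)^(-0.2)]
P/P0 = 0.066 * [0.1086105 - 0.04121494] = 0.004448107
P = 3722 * 0.004448107 = 16.556 MW

16.556


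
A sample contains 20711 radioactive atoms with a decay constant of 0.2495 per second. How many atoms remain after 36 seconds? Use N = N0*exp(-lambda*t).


N = N0 * exp(-lambda * t)
N = 20711 * exp(-0.2495 * 36)
N = 2.6024

2.6024
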